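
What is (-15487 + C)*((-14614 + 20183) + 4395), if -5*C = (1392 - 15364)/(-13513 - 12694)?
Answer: -20220473461388/131035 ≈ -1.5431e+8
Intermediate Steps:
C = -13972/131035 (C = -(1392 - 15364)/(5*(-13513 - 12694)) = -(-13972)/(5*(-26207)) = -(-13972)*(-1)/(5*26207) = -⅕*13972/26207 = -13972/131035 ≈ -0.10663)
(-15487 + C)*((-14614 + 20183) + 4395) = (-15487 - 13972/131035)*((-14614 + 20183) + 4395) = -2029353017*(5569 + 4395)/131035 = -2029353017/131035*9964 = -20220473461388/131035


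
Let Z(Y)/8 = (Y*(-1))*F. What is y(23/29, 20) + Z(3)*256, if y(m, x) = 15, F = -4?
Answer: 24591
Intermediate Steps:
Z(Y) = 32*Y (Z(Y) = 8*((Y*(-1))*(-4)) = 8*(-Y*(-4)) = 8*(4*Y) = 32*Y)
y(23/29, 20) + Z(3)*256 = 15 + (32*3)*256 = 15 + 96*256 = 15 + 24576 = 24591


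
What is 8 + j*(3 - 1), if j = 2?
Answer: 12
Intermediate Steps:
8 + j*(3 - 1) = 8 + 2*(3 - 1) = 8 + 2*2 = 8 + 4 = 12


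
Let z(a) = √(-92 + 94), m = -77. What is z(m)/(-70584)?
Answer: -√2/70584 ≈ -2.0036e-5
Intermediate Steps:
z(a) = √2
z(m)/(-70584) = √2/(-70584) = √2*(-1/70584) = -√2/70584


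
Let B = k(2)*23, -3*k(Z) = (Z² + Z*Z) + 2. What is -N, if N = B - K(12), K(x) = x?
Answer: 266/3 ≈ 88.667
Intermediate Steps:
k(Z) = -⅔ - 2*Z²/3 (k(Z) = -((Z² + Z*Z) + 2)/3 = -((Z² + Z²) + 2)/3 = -(2*Z² + 2)/3 = -(2 + 2*Z²)/3 = -⅔ - 2*Z²/3)
B = -230/3 (B = (-⅔ - ⅔*2²)*23 = (-⅔ - ⅔*4)*23 = (-⅔ - 8/3)*23 = -10/3*23 = -230/3 ≈ -76.667)
N = -266/3 (N = -230/3 - 1*12 = -230/3 - 12 = -266/3 ≈ -88.667)
-N = -1*(-266/3) = 266/3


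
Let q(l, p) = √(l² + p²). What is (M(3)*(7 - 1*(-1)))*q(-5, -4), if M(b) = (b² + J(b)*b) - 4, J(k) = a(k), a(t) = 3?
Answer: 112*√41 ≈ 717.15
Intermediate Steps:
J(k) = 3
M(b) = -4 + b² + 3*b (M(b) = (b² + 3*b) - 4 = -4 + b² + 3*b)
(M(3)*(7 - 1*(-1)))*q(-5, -4) = ((-4 + 3² + 3*3)*(7 - 1*(-1)))*√((-5)² + (-4)²) = ((-4 + 9 + 9)*(7 + 1))*√(25 + 16) = (14*8)*√41 = 112*√41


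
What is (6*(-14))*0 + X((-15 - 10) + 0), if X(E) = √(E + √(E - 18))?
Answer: √(-25 + I*√43) ≈ 0.65027 + 5.0421*I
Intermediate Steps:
X(E) = √(E + √(-18 + E))
(6*(-14))*0 + X((-15 - 10) + 0) = (6*(-14))*0 + √(((-15 - 10) + 0) + √(-18 + ((-15 - 10) + 0))) = -84*0 + √((-25 + 0) + √(-18 + (-25 + 0))) = 0 + √(-25 + √(-18 - 25)) = 0 + √(-25 + √(-43)) = 0 + √(-25 + I*√43) = √(-25 + I*√43)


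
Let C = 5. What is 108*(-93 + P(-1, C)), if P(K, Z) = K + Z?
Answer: -9612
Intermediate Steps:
108*(-93 + P(-1, C)) = 108*(-93 + (-1 + 5)) = 108*(-93 + 4) = 108*(-89) = -9612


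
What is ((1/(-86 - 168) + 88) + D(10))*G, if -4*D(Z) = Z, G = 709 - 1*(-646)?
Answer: 14712590/127 ≈ 1.1585e+5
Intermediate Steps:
G = 1355 (G = 709 + 646 = 1355)
D(Z) = -Z/4
((1/(-86 - 168) + 88) + D(10))*G = ((1/(-86 - 168) + 88) - 1/4*10)*1355 = ((1/(-254) + 88) - 5/2)*1355 = ((-1/254 + 88) - 5/2)*1355 = (22351/254 - 5/2)*1355 = (10858/127)*1355 = 14712590/127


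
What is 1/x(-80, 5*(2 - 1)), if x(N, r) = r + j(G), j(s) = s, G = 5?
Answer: 1/10 ≈ 0.10000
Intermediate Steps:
x(N, r) = 5 + r (x(N, r) = r + 5 = 5 + r)
1/x(-80, 5*(2 - 1)) = 1/(5 + 5*(2 - 1)) = 1/(5 + 5*1) = 1/(5 + 5) = 1/10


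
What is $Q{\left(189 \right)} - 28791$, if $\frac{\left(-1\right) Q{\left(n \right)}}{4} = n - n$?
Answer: $-28791$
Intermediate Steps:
$Q{\left(n \right)} = 0$ ($Q{\left(n \right)} = - 4 \left(n - n\right) = \left(-4\right) 0 = 0$)
$Q{\left(189 \right)} - 28791 = 0 - 28791 = -28791$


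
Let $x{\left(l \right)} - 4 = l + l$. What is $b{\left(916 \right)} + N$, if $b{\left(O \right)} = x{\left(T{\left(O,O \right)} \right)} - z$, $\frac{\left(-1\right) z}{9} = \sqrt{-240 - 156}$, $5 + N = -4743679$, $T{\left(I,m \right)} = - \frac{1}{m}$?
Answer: $- \frac{2172605441}{458} + 54 i \sqrt{11} \approx -4.7437 \cdot 10^{6} + 179.1 i$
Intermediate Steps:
$N = -4743684$ ($N = -5 - 4743679 = -4743684$)
$x{\left(l \right)} = 4 + 2 l$ ($x{\left(l \right)} = 4 + \left(l + l\right) = 4 + 2 l$)
$z = - 54 i \sqrt{11}$ ($z = - 9 \sqrt{-240 - 156} = - 9 \sqrt{-396} = - 9 \cdot 6 i \sqrt{11} = - 54 i \sqrt{11} \approx - 179.1 i$)
$b{\left(O \right)} = 4 - \frac{2}{O} + 54 i \sqrt{11}$ ($b{\left(O \right)} = \left(4 + 2 \left(- \frac{1}{O}\right)\right) - - 54 i \sqrt{11} = \left(4 - \frac{2}{O}\right) + 54 i \sqrt{11} = 4 - \frac{2}{O} + 54 i \sqrt{11}$)
$b{\left(916 \right)} + N = \left(4 - \frac{2}{916} + 54 i \sqrt{11}\right) - 4743684 = \left(4 - \frac{1}{458} + 54 i \sqrt{11}\right) - 4743684 = \left(\frac{1831}{458} + 54 i \sqrt{11}\right) - 4743684 = - \frac{2172605441}{458} + 54 i \sqrt{11}$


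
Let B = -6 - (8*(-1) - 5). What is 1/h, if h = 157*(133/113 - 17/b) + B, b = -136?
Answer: 904/191117 ≈ 0.0047301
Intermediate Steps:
B = 7 (B = -6 - (-8 - 5) = -6 - 1*(-13) = -6 + 13 = 7)
h = 191117/904 (h = 157*(133/113 - 17/(-136)) + 7 = 157*(133*(1/113) - 17*(-1/136)) + 7 = 157*(133/113 + ⅛) + 7 = 157*(1177/904) + 7 = 184789/904 + 7 = 191117/904 ≈ 211.41)
1/h = 1/(191117/904) = 904/191117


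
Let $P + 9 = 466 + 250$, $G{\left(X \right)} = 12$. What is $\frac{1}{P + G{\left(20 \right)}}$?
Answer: $\frac{1}{719} \approx 0.0013908$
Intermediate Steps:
$P = 707$ ($P = -9 + \left(466 + 250\right) = -9 + 716 = 707$)
$\frac{1}{P + G{\left(20 \right)}} = \frac{1}{707 + 12} = \frac{1}{719}$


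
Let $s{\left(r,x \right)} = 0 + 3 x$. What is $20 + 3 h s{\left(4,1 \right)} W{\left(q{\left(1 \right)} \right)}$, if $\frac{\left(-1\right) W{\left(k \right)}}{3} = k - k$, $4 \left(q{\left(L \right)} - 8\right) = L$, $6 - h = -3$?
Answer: $20$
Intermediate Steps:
$h = 9$ ($h = 6 - -3 = 6 + 3 = 9$)
$q{\left(L \right)} = 8 + \frac{L}{4}$
$W{\left(k \right)} = 0$ ($W{\left(k \right)} = - 3 \left(k - k\right) = \left(-3\right) 0 = 0$)
$s{\left(r,x \right)} = 3 x$
$20 + 3 h s{\left(4,1 \right)} W{\left(q{\left(1 \right)} \right)} = 20 + 3 \cdot 9 \cdot 3 \cdot 1 \cdot 0 = 20 + 27 \cdot 3 \cdot 0 = 20 + 81 \cdot 0 = 20 + 0 = 20$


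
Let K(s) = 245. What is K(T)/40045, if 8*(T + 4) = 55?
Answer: 49/8009 ≈ 0.0061181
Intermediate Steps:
T = 23/8 (T = -4 + (⅛)*55 = -4 + 55/8 = 23/8 ≈ 2.8750)
K(T)/40045 = 245/40045 = 245*(1/40045) = 49/8009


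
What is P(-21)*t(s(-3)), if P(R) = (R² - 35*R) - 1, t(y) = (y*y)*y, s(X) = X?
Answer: -31725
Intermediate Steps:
t(y) = y³ (t(y) = y²*y = y³)
P(R) = -1 + R² - 35*R
P(-21)*t(s(-3)) = (-1 + (-21)² - 35*(-21))*(-3)³ = (-1 + 441 + 735)*(-27) = 1175*(-27) = -31725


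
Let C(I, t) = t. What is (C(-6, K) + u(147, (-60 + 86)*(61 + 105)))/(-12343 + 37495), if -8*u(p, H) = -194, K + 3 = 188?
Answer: 279/33536 ≈ 0.0083194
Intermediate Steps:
K = 185 (K = -3 + 188 = 185)
u(p, H) = 97/4 (u(p, H) = -1/8*(-194) = 97/4)
(C(-6, K) + u(147, (-60 + 86)*(61 + 105)))/(-12343 + 37495) = (185 + 97/4)/(-12343 + 37495) = (837/4)/25152 = (837/4)*(1/25152) = 279/33536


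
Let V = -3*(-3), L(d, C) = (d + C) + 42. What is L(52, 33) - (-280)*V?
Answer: 2647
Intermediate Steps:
L(d, C) = 42 + C + d (L(d, C) = (C + d) + 42 = 42 + C + d)
V = 9
L(52, 33) - (-280)*V = (42 + 33 + 52) - (-280)*9 = 127 - 1*(-2520) = 127 + 2520 = 2647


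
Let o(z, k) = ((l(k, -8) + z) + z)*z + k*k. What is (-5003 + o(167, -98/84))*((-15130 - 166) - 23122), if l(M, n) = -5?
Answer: -11511883267/6 ≈ -1.9186e+9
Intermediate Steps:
o(z, k) = k**2 + z*(-5 + 2*z) (o(z, k) = ((-5 + z) + z)*z + k*k = (-5 + 2*z)*z + k**2 = z*(-5 + 2*z) + k**2 = k**2 + z*(-5 + 2*z))
(-5003 + o(167, -98/84))*((-15130 - 166) - 23122) = (-5003 + ((-98/84)**2 - 5*167 + 2*167**2))*((-15130 - 166) - 23122) = (-5003 + ((-98*1/84)**2 - 835 + 2*27889))*(-15296 - 23122) = (-5003 + ((-7/6)**2 - 835 + 55778))*(-38418) = (-5003 + (49/36 - 835 + 55778))*(-38418) = (-5003 + 1977997/36)*(-38418) = (1797889/36)*(-38418) = -11511883267/6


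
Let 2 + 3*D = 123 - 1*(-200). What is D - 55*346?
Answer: -18923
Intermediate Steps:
D = 107 (D = -2/3 + (123 - 1*(-200))/3 = -2/3 + (123 + 200)/3 = -2/3 + (1/3)*323 = -2/3 + 323/3 = 107)
D - 55*346 = 107 - 55*346 = 107 - 19030 = -18923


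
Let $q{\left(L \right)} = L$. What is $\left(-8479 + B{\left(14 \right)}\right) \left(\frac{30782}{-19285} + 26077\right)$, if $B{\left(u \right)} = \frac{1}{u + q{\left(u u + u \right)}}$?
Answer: $- \frac{191017478093017}{863968} \approx -2.2109 \cdot 10^{8}$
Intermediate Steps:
$B{\left(u \right)} = \frac{1}{u^{2} + 2 u}$ ($B{\left(u \right)} = \frac{1}{u + \left(u u + u\right)} = \frac{1}{u + \left(u^{2} + u\right)} = \frac{1}{u + \left(u + u^{2}\right)} = \frac{1}{u^{2} + 2 u}$)
$\left(-8479 + B{\left(14 \right)}\right) \left(\frac{30782}{-19285} + 26077\right) = \left(-8479 + \frac{1}{14 \left(2 + 14\right)}\right) \left(\frac{30782}{-19285} + 26077\right) = \left(-8479 + \frac{1}{14 \cdot 16}\right) \left(30782 \left(- \frac{1}{19285}\right) + 26077\right) = \left(-8479 + \frac{1}{14} \cdot \frac{1}{16}\right) \left(- \frac{30782}{19285} + 26077\right) = \left(-8479 + \frac{1}{224}\right) \frac{502864163}{19285} = \left(- \frac{1899295}{224}\right) \frac{502864163}{19285} = - \frac{191017478093017}{863968}$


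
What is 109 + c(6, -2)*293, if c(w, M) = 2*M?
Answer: -1063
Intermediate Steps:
109 + c(6, -2)*293 = 109 + (2*(-2))*293 = 109 - 4*293 = 109 - 1172 = -1063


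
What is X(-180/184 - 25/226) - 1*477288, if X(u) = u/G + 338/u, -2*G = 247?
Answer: -433832953450803/908363495 ≈ -4.7760e+5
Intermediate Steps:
G = -247/2 (G = -½*247 = -247/2 ≈ -123.50)
X(u) = 338/u - 2*u/247 (X(u) = u/(-247/2) + 338/u = u*(-2/247) + 338/u = -2*u/247 + 338/u = 338/u - 2*u/247)
X(-180/184 - 25/226) - 1*477288 = (338/(-180/184 - 25/226) - 2*(-180/184 - 25/226)/247) - 1*477288 = (338/(-180*1/184 - 25*1/226) - 2*(-180*1/184 - 25*1/226)/247) - 477288 = (338/(-45/46 - 25/226) - 2*(-45/46 - 25/226)/247) - 477288 = (338/(-2830/2599) - 2/247*(-2830/2599)) - 477288 = (338*(-2599/2830) + 5660/641953) - 477288 = (-439231/1415 + 5660/641953) - 477288 = -281957649243/908363495 - 477288 = -433832953450803/908363495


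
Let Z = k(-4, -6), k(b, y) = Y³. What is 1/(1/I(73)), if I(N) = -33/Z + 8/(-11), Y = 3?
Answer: -193/99 ≈ -1.9495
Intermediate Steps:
k(b, y) = 27 (k(b, y) = 3³ = 27)
Z = 27
I(N) = -193/99 (I(N) = -33/27 + 8/(-11) = -33*1/27 + 8*(-1/11) = -11/9 - 8/11 = -193/99)
1/(1/I(73)) = 1/(1/(-193/99)) = 1/(-99/193) = -193/99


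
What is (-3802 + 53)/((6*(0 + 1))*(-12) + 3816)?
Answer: -3749/3744 ≈ -1.0013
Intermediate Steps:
(-3802 + 53)/((6*(0 + 1))*(-12) + 3816) = -3749/((6*1)*(-12) + 3816) = -3749/(6*(-12) + 3816) = -3749/(-72 + 3816) = -3749/3744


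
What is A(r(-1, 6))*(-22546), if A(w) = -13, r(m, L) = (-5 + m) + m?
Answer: 293098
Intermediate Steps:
r(m, L) = -5 + 2*m
A(r(-1, 6))*(-22546) = -13*(-22546) = 293098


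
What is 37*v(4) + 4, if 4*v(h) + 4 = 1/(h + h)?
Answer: -1019/32 ≈ -31.844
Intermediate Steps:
v(h) = -1 + 1/(8*h) (v(h) = -1 + 1/(4*(h + h)) = -1 + 1/(4*((2*h))) = -1 + (1/(2*h))/4 = -1 + 1/(8*h))
37*v(4) + 4 = 37*((⅛ - 1*4)/4) + 4 = 37*((⅛ - 4)/4) + 4 = 37*((¼)*(-31/8)) + 4 = 37*(-31/32) + 4 = -1147/32 + 4 = -1019/32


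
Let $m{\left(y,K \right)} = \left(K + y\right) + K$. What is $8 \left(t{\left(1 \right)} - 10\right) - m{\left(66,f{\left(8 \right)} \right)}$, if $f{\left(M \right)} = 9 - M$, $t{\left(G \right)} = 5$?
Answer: $-108$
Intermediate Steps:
$m{\left(y,K \right)} = y + 2 K$
$8 \left(t{\left(1 \right)} - 10\right) - m{\left(66,f{\left(8 \right)} \right)} = 8 \left(5 - 10\right) - \left(66 + 2 \left(9 - 8\right)\right) = 8 \left(-5\right) - \left(66 + 2 \left(9 - 8\right)\right) = -40 - \left(66 + 2 \cdot 1\right) = -40 - \left(66 + 2\right) = -40 - 68 = -108$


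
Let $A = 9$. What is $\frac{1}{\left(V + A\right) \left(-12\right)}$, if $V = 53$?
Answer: $- \frac{1}{744} \approx -0.0013441$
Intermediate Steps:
$\frac{1}{\left(V + A\right) \left(-12\right)} = \frac{1}{\left(53 + 9\right) \left(-12\right)} = \frac{1}{62 \left(-12\right)} = \frac{1}{-744} = - \frac{1}{744}$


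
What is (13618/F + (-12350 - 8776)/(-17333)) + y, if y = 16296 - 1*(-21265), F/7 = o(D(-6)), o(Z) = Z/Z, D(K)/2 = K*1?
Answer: 4793502367/121331 ≈ 39508.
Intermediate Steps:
D(K) = 2*K (D(K) = 2*(K*1) = 2*K)
o(Z) = 1
F = 7 (F = 7*1 = 7)
y = 37561 (y = 16296 + 21265 = 37561)
(13618/F + (-12350 - 8776)/(-17333)) + y = (13618/7 + (-12350 - 8776)/(-17333)) + 37561 = (13618*(⅐) - 21126*(-1/17333)) + 37561 = (13618/7 + 21126/17333) + 37561 = 236188676/121331 + 37561 = 4793502367/121331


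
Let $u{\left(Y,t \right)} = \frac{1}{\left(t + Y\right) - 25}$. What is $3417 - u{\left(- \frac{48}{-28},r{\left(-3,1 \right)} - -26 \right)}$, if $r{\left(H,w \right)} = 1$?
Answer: $\frac{88835}{26} \approx 3416.7$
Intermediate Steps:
$u{\left(Y,t \right)} = \frac{1}{-25 + Y + t}$ ($u{\left(Y,t \right)} = \frac{1}{\left(Y + t\right) - 25} = \frac{1}{-25 + Y + t}$)
$3417 - u{\left(- \frac{48}{-28},r{\left(-3,1 \right)} - -26 \right)} = 3417 - \frac{1}{-25 - \frac{48}{-28} + \left(1 - -26\right)} = 3417 - \frac{1}{-25 - - \frac{12}{7} + \left(1 + 26\right)} = 3417 - \frac{1}{-25 + \frac{12}{7} + 27} = 3417 - \frac{1}{\frac{26}{7}} = 3417 - \frac{7}{26} = \frac{88835}{26}$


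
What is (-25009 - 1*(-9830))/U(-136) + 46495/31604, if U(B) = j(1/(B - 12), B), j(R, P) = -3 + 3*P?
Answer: 498826561/12989244 ≈ 38.403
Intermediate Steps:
U(B) = -3 + 3*B
(-25009 - 1*(-9830))/U(-136) + 46495/31604 = (-25009 - 1*(-9830))/(-3 + 3*(-136)) + 46495/31604 = (-25009 + 9830)/(-3 - 408) + 46495*(1/31604) = -15179/(-411) + 46495/31604 = -15179*(-1/411) + 46495/31604 = 15179/411 + 46495/31604 = 498826561/12989244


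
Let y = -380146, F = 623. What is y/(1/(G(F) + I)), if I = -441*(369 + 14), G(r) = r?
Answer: 63970968880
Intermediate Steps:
I = -168903 (I = -441*383 = -168903)
y/(1/(G(F) + I)) = -380146/(1/(623 - 168903)) = -380146/(1/(-168280)) = -380146/(-1/168280) = -380146*(-168280) = 63970968880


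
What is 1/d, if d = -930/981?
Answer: -327/310 ≈ -1.0548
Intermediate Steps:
d = -310/327 (d = -930*1/981 = -310/327 ≈ -0.94801)
1/d = 1/(-310/327) = -327/310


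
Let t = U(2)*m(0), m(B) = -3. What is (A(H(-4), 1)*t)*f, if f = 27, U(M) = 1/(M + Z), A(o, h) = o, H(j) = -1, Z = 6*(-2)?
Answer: -81/10 ≈ -8.1000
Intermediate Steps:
Z = -12
U(M) = 1/(-12 + M) (U(M) = 1/(M - 12) = 1/(-12 + M))
t = 3/10 (t = -3/(-12 + 2) = -3/(-10) = -⅒*(-3) = 3/10 ≈ 0.30000)
(A(H(-4), 1)*t)*f = -1*3/10*27 = -3/10*27 = -81/10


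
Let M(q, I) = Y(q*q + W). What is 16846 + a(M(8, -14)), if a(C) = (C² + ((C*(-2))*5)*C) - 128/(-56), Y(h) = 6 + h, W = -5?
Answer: -148237/7 ≈ -21177.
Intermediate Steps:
M(q, I) = 1 + q² (M(q, I) = 6 + (q*q - 5) = 6 + (q² - 5) = 6 + (-5 + q²) = 1 + q²)
a(C) = 16/7 - 9*C² (a(C) = (C² + (-2*C*5)*C) - 128*(-1/56) = (C² + (-10*C)*C) + 16/7 = (C² - 10*C²) + 16/7 = -9*C² + 16/7 = 16/7 - 9*C²)
16846 + a(M(8, -14)) = 16846 + (16/7 - 9*(1 + 8²)²) = 16846 + (16/7 - 9*(1 + 64)²) = 16846 + (16/7 - 9*65²) = 16846 + (16/7 - 9*4225) = 16846 + (16/7 - 38025) = 16846 - 266159/7 = -148237/7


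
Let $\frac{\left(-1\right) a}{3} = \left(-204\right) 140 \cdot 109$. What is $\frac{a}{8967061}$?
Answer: $\frac{9339120}{8967061} \approx 1.0415$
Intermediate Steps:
$a = 9339120$ ($a = - 3 \left(-204\right) 140 \cdot 109 = - 3 \left(\left(-28560\right) 109\right) = \left(-3\right) \left(-3113040\right) = 9339120$)
$\frac{a}{8967061} = \frac{9339120}{8967061}$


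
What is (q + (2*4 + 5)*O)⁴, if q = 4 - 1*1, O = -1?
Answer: 10000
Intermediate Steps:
q = 3 (q = 4 - 1 = 3)
(q + (2*4 + 5)*O)⁴ = (3 + (2*4 + 5)*(-1))⁴ = (3 + (8 + 5)*(-1))⁴ = (3 + 13*(-1))⁴ = (3 - 13)⁴ = (-10)⁴ = 10000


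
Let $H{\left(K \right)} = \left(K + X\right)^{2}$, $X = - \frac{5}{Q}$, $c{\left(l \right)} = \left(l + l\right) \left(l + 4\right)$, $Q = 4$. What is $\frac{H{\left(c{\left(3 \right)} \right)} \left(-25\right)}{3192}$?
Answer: $- \frac{664225}{51072} \approx -13.006$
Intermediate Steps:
$c{\left(l \right)} = 2 l \left(4 + l\right)$
$X = - \frac{5}{4} \approx -1.25$
$H{\left(K \right)} = \left(- \frac{5}{4} + K\right)^{2}$ ($H{\left(K \right)} = \left(K - \frac{5}{4}\right)^{2} = \left(- \frac{5}{4} + K\right)^{2}$)
$\frac{H{\left(c{\left(3 \right)} \right)} \left(-25\right)}{3192} = \frac{\frac{\left(-5 + 4 \cdot 2 \cdot 3 \left(4 + 3\right)\right)^{2}}{16} \left(-25\right)}{3192} = \frac{\left(-5 + 4 \cdot 2 \cdot 3 \cdot 7\right)^{2}}{16} \left(-25\right) \frac{1}{3192} = \frac{\left(-5 + 4 \cdot 42\right)^{2}}{16} \left(-25\right) \frac{1}{3192} = \frac{\left(-5 + 168\right)^{2}}{16} \left(-25\right) \frac{1}{3192} = \frac{163^{2}}{16} \left(-25\right) \frac{1}{3192} = \frac{1}{16} \cdot 26569 \left(-25\right) \frac{1}{3192} = \frac{26569}{16} \left(-25\right) \frac{1}{3192} = \left(- \frac{664225}{16}\right) \frac{1}{3192} = - \frac{664225}{51072}$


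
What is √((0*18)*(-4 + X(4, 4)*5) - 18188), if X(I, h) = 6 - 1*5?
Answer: 2*I*√4547 ≈ 134.86*I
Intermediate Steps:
X(I, h) = 1 (X(I, h) = 6 - 5 = 1)
√((0*18)*(-4 + X(4, 4)*5) - 18188) = √((0*18)*(-4 + 1*5) - 18188) = √(0*(-4 + 5) - 18188) = √(0*1 - 18188) = √(0 - 18188) = √(-18188) = 2*I*√4547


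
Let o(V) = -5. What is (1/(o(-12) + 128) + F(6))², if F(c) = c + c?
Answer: 2181529/15129 ≈ 144.20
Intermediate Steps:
F(c) = 2*c
(1/(o(-12) + 128) + F(6))² = (1/(-5 + 128) + 2*6)² = (1/123 + 12)² = (1477/123)² = 2181529/15129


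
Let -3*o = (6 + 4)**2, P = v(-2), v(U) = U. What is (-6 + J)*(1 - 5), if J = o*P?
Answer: -728/3 ≈ -242.67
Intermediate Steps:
P = -2
o = -100/3 (o = -(6 + 4)**2/3 = -1/3*10**2 = -1/3*100 = -100/3 ≈ -33.333)
J = 200/3 (J = -100/3*(-2) = 200/3 ≈ 66.667)
(-6 + J)*(1 - 5) = (-6 + 200/3)*(1 - 5) = (182/3)*(-4) = -728/3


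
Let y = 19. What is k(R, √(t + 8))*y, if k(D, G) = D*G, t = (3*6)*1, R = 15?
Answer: 285*√26 ≈ 1453.2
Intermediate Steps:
t = 18 (t = 18*1 = 18)
k(R, √(t + 8))*y = (15*√(18 + 8))*19 = (15*√26)*19 = 285*√26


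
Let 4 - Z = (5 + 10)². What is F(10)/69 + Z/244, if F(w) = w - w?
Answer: -221/244 ≈ -0.90574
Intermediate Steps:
F(w) = 0
Z = -221 (Z = 4 - (5 + 10)² = 4 - 1*15² = 4 - 1*225 = 4 - 225 = -221)
F(10)/69 + Z/244 = 0/69 - 221/244 = 0*(1/69) - 221*1/244 = 0 - 221/244 = -221/244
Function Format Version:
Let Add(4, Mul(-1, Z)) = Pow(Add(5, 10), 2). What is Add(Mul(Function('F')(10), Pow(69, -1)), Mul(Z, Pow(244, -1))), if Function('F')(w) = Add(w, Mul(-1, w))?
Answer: Rational(-221, 244) ≈ -0.90574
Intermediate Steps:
Function('F')(w) = 0
Z = -221 (Z = Add(4, Mul(-1, Pow(Add(5, 10), 2))) = Add(4, Mul(-1, Pow(15, 2))) = Add(4, Mul(-1, 225)) = Add(4, -225) = -221)
Add(Mul(Function('F')(10), Pow(69, -1)), Mul(Z, Pow(244, -1))) = Add(Mul(0, Pow(69, -1)), Mul(-221, Pow(244, -1))) = Add(Mul(0, Rational(1, 69)), Mul(-221, Rational(1, 244))) = Add(0, Rational(-221, 244)) = Rational(-221, 244)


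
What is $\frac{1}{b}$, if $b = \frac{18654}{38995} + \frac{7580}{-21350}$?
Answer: $\frac{16650865}{2053616} \approx 8.1081$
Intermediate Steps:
$b = \frac{2053616}{16650865}$ ($b = 18654 \cdot \frac{1}{38995} + 7580 \left(- \frac{1}{21350}\right) = \frac{18654}{38995} - \frac{758}{2135} = \frac{2053616}{16650865} \approx 0.12333$)
$\frac{1}{b} = \frac{1}{\frac{2053616}{16650865}} = \frac{16650865}{2053616}$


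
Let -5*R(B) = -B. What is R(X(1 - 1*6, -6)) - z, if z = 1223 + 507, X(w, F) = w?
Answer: -1731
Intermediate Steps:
R(B) = B/5 (R(B) = -(-1)*B/5 = B/5)
z = 1730
R(X(1 - 1*6, -6)) - z = (1 - 1*6)/5 - 1*1730 = (1 - 6)/5 - 1730 = (⅕)*(-5) - 1730 = -1 - 1730 = -1731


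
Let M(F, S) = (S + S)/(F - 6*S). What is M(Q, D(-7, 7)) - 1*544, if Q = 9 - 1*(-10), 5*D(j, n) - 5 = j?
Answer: -58212/107 ≈ -544.04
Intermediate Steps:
D(j, n) = 1 + j/5
Q = 19 (Q = 9 + 10 = 19)
M(F, S) = 2*S/(F - 6*S) (M(F, S) = (2*S)/(F - 6*S) = 2*S/(F - 6*S))
M(Q, D(-7, 7)) - 1*544 = 2*(1 + (1/5)*(-7))/(19 - 6*(1 + (1/5)*(-7))) - 1*544 = 2*(1 - 7/5)/(19 - 6*(1 - 7/5)) - 544 = 2*(-2/5)/(19 - 6*(-2/5)) - 544 = 2*(-2/5)/(19 + 12/5) - 544 = 2*(-2/5)/(107/5) - 544 = 2*(-2/5)*(5/107) - 544 = -4/107 - 544 = -58212/107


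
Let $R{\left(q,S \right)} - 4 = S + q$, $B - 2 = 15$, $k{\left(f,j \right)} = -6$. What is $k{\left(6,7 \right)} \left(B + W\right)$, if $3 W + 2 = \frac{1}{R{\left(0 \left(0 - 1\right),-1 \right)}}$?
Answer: $- \frac{296}{3} \approx -98.667$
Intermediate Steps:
$B = 17$ ($B = 2 + 15 = 17$)
$R{\left(q,S \right)} = 4 + S + q$ ($R{\left(q,S \right)} = 4 + \left(S + q\right) = 4 + S + q$)
$W = - \frac{5}{9}$ ($W = - \frac{2}{3} + \frac{1}{3 \left(4 - 1 + 0 \left(0 - 1\right)\right)} = - \frac{2}{3} + \frac{1}{3 \left(4 - 1 + 0 \left(-1\right)\right)} = - \frac{2}{3} + \frac{1}{3 \left(4 - 1 + 0\right)} = - \frac{2}{3} + \frac{1}{3 \cdot 3} = - \frac{2}{3} + \frac{1}{3} \cdot \frac{1}{3} = - \frac{2}{3} + \frac{1}{9} = - \frac{5}{9} \approx -0.55556$)
$k{\left(6,7 \right)} \left(B + W\right) = - 6 \left(17 - \frac{5}{9}\right) = \left(-6\right) \frac{148}{9} = - \frac{296}{3}$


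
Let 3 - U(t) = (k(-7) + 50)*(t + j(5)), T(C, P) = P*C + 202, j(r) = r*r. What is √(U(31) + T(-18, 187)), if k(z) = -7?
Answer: I*√5569 ≈ 74.626*I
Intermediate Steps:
j(r) = r²
T(C, P) = 202 + C*P (T(C, P) = C*P + 202 = 202 + C*P)
U(t) = -1072 - 43*t (U(t) = 3 - (-7 + 50)*(t + 5²) = 3 - 43*(t + 25) = 3 - 43*(25 + t) = 3 - (1075 + 43*t) = 3 + (-1075 - 43*t) = -1072 - 43*t)
√(U(31) + T(-18, 187)) = √((-1072 - 43*31) + (202 - 18*187)) = √((-1072 - 1333) + (202 - 3366)) = √(-2405 - 3164) = √(-5569) = I*√5569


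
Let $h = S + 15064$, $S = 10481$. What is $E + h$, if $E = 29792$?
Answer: $55337$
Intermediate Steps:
$h = 25545$ ($h = 10481 + 15064 = 25545$)
$E + h = 29792 + 25545 = 55337$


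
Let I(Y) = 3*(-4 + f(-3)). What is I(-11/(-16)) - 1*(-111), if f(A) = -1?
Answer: 96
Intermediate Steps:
I(Y) = -15 (I(Y) = 3*(-4 - 1) = 3*(-5) = -15)
I(-11/(-16)) - 1*(-111) = -15 - 1*(-111) = -15 + 111 = 96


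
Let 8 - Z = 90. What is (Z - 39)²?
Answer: 14641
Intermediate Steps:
Z = -82 (Z = 8 - 1*90 = 8 - 90 = -82)
(Z - 39)² = (-82 - 39)² = (-121)² = 14641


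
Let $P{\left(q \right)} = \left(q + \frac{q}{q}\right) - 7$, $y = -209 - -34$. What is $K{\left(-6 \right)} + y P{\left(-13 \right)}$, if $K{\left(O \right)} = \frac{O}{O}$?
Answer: $3326$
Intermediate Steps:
$y = -175$ ($y = -209 + 34 = -175$)
$K{\left(O \right)} = 1$
$P{\left(q \right)} = -6 + q$ ($P{\left(q \right)} = \left(q + 1\right) - 7 = \left(1 + q\right) - 7 = -6 + q$)
$K{\left(-6 \right)} + y P{\left(-13 \right)} = 1 - 175 \left(-6 - 13\right) = 1 - -3325 = 1 + 3325 = 3326$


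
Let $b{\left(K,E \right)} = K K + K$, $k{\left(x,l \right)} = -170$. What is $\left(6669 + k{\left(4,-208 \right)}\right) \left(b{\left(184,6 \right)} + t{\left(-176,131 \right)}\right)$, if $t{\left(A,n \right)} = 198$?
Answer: $222512762$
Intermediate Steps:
$b{\left(K,E \right)} = K + K^{2}$ ($b{\left(K,E \right)} = K^{2} + K = K + K^{2}$)
$\left(6669 + k{\left(4,-208 \right)}\right) \left(b{\left(184,6 \right)} + t{\left(-176,131 \right)}\right) = \left(6669 - 170\right) \left(184 \left(1 + 184\right) + 198\right) = 6499 \left(184 \cdot 185 + 198\right) = 6499 \left(34040 + 198\right) = 6499 \cdot 34238 = 222512762$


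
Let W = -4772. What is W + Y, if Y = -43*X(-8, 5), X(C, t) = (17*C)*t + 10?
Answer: 24038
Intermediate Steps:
X(C, t) = 10 + 17*C*t (X(C, t) = 17*C*t + 10 = 10 + 17*C*t)
Y = 28810 (Y = -43*(10 + 17*(-8)*5) = -43*(10 - 680) = -43*(-670) = 28810)
W + Y = -4772 + 28810 = 24038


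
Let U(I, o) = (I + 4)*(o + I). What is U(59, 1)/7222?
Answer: 1890/3611 ≈ 0.52340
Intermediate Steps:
U(I, o) = (4 + I)*(I + o)
U(59, 1)/7222 = (59² + 4*59 + 4*1 + 59*1)/7222 = (3481 + 236 + 4 + 59)*(1/7222) = 3780*(1/7222) = 1890/3611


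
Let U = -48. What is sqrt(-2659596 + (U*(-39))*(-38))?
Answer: 2*I*sqrt(682683) ≈ 1652.5*I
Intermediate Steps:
sqrt(-2659596 + (U*(-39))*(-38)) = sqrt(-2659596 - 48*(-39)*(-38)) = sqrt(-2659596 + 1872*(-38)) = sqrt(-2659596 - 71136) = sqrt(-2730732) = 2*I*sqrt(682683)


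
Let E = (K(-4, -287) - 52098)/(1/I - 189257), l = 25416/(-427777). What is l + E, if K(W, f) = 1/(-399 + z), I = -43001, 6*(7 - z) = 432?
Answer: 348692675834802329/1615347329320760224 ≈ 0.21586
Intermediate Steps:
z = -65 (z = 7 - 1/6*432 = 7 - 72 = -65)
K(W, f) = -1/464 (K(W, f) = 1/(-399 - 65) = 1/(-464) = -1/464)
l = -25416/427777 (l = 25416*(-1/427777) = -25416/427777 ≈ -0.059414)
E = 1039483512473/3776143479712 (E = (-1/464 - 52098)/(1/(-43001) - 189257) = -24173473/(464*(-1/43001 - 189257)) = -24173473/(464*(-8138240258/43001)) = -24173473/464*(-43001/8138240258) = 1039483512473/3776143479712 ≈ 0.27528)
l + E = -25416/427777 + 1039483512473/3776143479712 = 348692675834802329/1615347329320760224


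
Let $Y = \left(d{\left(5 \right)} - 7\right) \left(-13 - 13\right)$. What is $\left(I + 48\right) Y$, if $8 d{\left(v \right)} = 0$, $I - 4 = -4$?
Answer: $8736$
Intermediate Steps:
$I = 0$ ($I = 4 - 4 = 0$)
$d{\left(v \right)} = 0$ ($d{\left(v \right)} = \frac{1}{8} \cdot 0 = 0$)
$Y = 182$ ($Y = \left(0 - 7\right) \left(-13 - 13\right) = \left(-7\right) \left(-26\right) = 182$)
$\left(I + 48\right) Y = \left(0 + 48\right) 182 = 48 \cdot 182 = 8736$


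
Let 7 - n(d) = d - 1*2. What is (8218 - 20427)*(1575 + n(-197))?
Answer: -21744229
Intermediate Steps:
n(d) = 9 - d (n(d) = 7 - (d - 1*2) = 7 - (d - 2) = 7 - (-2 + d) = 7 + (2 - d) = 9 - d)
(8218 - 20427)*(1575 + n(-197)) = (8218 - 20427)*(1575 + (9 - 1*(-197))) = -12209*(1575 + (9 + 197)) = -12209*(1575 + 206) = -12209*1781 = -21744229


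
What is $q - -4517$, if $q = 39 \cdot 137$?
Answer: $9860$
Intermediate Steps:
$q = 5343$
$q - -4517 = 5343 - -4517 = 5343 + 4517 = 9860$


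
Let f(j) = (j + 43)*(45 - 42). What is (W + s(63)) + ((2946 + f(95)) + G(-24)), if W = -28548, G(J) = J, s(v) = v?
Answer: -25149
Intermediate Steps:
f(j) = 129 + 3*j (f(j) = (43 + j)*3 = 129 + 3*j)
(W + s(63)) + ((2946 + f(95)) + G(-24)) = (-28548 + 63) + ((2946 + (129 + 3*95)) - 24) = -28485 + ((2946 + (129 + 285)) - 24) = -28485 + ((2946 + 414) - 24) = -28485 + (3360 - 24) = -28485 + 3336 = -25149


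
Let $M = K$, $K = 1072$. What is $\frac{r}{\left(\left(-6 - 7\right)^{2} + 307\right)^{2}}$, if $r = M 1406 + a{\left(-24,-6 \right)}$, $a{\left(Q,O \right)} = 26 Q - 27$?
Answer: $\frac{1506581}{226576} \approx 6.6493$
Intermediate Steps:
$M = 1072$
$a{\left(Q,O \right)} = -27 + 26 Q$
$r = 1506581$ ($r = 1072 \cdot 1406 + \left(-27 + 26 \left(-24\right)\right) = 1507232 - 651 = 1506581$)
$\frac{r}{\left(\left(-6 - 7\right)^{2} + 307\right)^{2}} = \frac{1506581}{\left(\left(-6 - 7\right)^{2} + 307\right)^{2}} = \frac{1506581}{\left(\left(-13\right)^{2} + 307\right)^{2}} = \frac{1506581}{\left(169 + 307\right)^{2}} = \frac{1506581}{476^{2}} = \frac{1506581}{226576}$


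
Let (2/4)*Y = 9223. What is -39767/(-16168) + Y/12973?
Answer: 814132219/209747464 ≈ 3.8815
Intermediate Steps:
Y = 18446 (Y = 2*9223 = 18446)
-39767/(-16168) + Y/12973 = -39767/(-16168) + 18446/12973 = -39767*(-1/16168) + 18446*(1/12973) = 39767/16168 + 18446/12973 = 814132219/209747464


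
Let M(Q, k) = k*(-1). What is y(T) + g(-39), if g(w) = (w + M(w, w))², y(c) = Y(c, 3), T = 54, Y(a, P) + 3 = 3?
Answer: 0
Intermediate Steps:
Y(a, P) = 0 (Y(a, P) = -3 + 3 = 0)
M(Q, k) = -k
y(c) = 0
g(w) = 0 (g(w) = (w - w)² = 0² = 0)
y(T) + g(-39) = 0 + 0 = 0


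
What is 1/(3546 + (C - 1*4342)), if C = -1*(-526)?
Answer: -1/270 ≈ -0.0037037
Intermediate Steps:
C = 526
1/(3546 + (C - 1*4342)) = 1/(3546 + (526 - 1*4342)) = 1/(3546 + (526 - 4342)) = 1/(3546 - 3816) = 1/(-270) = -1/270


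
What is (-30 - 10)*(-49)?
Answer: 1960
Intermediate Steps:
(-30 - 10)*(-49) = -40*(-49) = 1960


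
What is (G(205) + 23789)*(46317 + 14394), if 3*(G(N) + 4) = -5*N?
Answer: 1423268210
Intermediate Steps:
G(N) = -4 - 5*N/3 (G(N) = -4 + (-5*N)/3 = -4 - 5*N/3)
(G(205) + 23789)*(46317 + 14394) = ((-4 - 5/3*205) + 23789)*(46317 + 14394) = ((-4 - 1025/3) + 23789)*60711 = (-1037/3 + 23789)*60711 = (70330/3)*60711 = 1423268210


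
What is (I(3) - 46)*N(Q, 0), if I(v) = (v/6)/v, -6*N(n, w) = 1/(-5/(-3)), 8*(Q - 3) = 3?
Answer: 55/12 ≈ 4.5833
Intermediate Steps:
Q = 27/8 (Q = 3 + (1/8)*3 = 3 + 3/8 = 27/8 ≈ 3.3750)
N(n, w) = -1/10 (N(n, w) = -1/(6*((-5/(-3)))) = -1/(6*((-5*(-1/3)))) = -1/(6*5/3) = -1/6*3/5 = -1/10)
I(v) = 1/6 (I(v) = (v*(1/6))/v = (v/6)/v = 1/6)
(I(3) - 46)*N(Q, 0) = (1/6 - 46)*(-1/10) = -275/6*(-1/10) = 55/12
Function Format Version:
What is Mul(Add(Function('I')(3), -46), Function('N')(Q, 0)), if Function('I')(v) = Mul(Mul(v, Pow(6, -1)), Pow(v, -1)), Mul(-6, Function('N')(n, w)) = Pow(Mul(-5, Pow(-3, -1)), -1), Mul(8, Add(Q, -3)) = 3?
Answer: Rational(55, 12) ≈ 4.5833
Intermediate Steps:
Q = Rational(27, 8) (Q = Add(3, Mul(Rational(1, 8), 3)) = Add(3, Rational(3, 8)) = Rational(27, 8) ≈ 3.3750)
Function('N')(n, w) = Rational(-1, 10) (Function('N')(n, w) = Mul(Rational(-1, 6), Pow(Mul(-5, Pow(-3, -1)), -1)) = Mul(Rational(-1, 6), Pow(Mul(-5, Rational(-1, 3)), -1)) = Mul(Rational(-1, 6), Pow(Rational(5, 3), -1)) = Mul(Rational(-1, 6), Rational(3, 5)) = Rational(-1, 10))
Function('I')(v) = Rational(1, 6) (Function('I')(v) = Mul(Mul(v, Rational(1, 6)), Pow(v, -1)) = Mul(Mul(Rational(1, 6), v), Pow(v, -1)) = Rational(1, 6))
Mul(Add(Function('I')(3), -46), Function('N')(Q, 0)) = Mul(Add(Rational(1, 6), -46), Rational(-1, 10)) = Mul(Rational(-275, 6), Rational(-1, 10)) = Rational(55, 12)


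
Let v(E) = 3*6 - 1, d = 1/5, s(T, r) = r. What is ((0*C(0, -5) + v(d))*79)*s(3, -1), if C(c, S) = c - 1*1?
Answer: -1343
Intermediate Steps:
C(c, S) = -1 + c (C(c, S) = c - 1 = -1 + c)
d = ⅕ (d = 1*(⅕) = ⅕ ≈ 0.20000)
v(E) = 17 (v(E) = 18 - 1 = 17)
((0*C(0, -5) + v(d))*79)*s(3, -1) = ((0*(-1 + 0) + 17)*79)*(-1) = ((0*(-1) + 17)*79)*(-1) = ((0 + 17)*79)*(-1) = (17*79)*(-1) = 1343*(-1) = -1343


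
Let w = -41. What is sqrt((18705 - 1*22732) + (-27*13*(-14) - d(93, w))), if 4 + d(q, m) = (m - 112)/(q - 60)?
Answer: 2*sqrt(27093)/11 ≈ 29.927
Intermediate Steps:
d(q, m) = -4 + (-112 + m)/(-60 + q) (d(q, m) = -4 + (m - 112)/(q - 60) = -4 + (-112 + m)/(-60 + q))
sqrt((18705 - 1*22732) + (-27*13*(-14) - d(93, w))) = sqrt((18705 - 1*22732) + (-27*13*(-14) - (128 - 41 - 4*93)/(-60 + 93))) = sqrt((18705 - 22732) + (-351*(-14) - (128 - 41 - 372)/33)) = sqrt(-4027 + (4914 - (-285)/33)) = sqrt(-4027 + (4914 - 1*(-95/11))) = sqrt(-4027 + (4914 + 95/11)) = sqrt(-4027 + 54149/11) = sqrt(9852/11) = 2*sqrt(27093)/11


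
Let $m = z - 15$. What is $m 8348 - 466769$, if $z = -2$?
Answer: $-608685$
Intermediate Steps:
$m = -17$ ($m = -2 - 15 = -17$)
$m 8348 - 466769 = \left(-17\right) 8348 - 466769 = -141916 - 466769 = -608685$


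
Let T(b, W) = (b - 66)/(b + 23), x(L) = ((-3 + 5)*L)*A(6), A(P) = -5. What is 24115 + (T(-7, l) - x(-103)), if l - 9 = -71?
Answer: 369287/16 ≈ 23080.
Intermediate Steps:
l = -62 (l = 9 - 71 = -62)
x(L) = -10*L (x(L) = ((-3 + 5)*L)*(-5) = (2*L)*(-5) = -10*L)
T(b, W) = (-66 + b)/(23 + b)
24115 + (T(-7, l) - x(-103)) = 24115 + ((-66 - 7)/(23 - 7) - (-10)*(-103)) = 24115 + (-73/16 - 1*1030) = 24115 + ((1/16)*(-73) - 1030) = 24115 + (-73/16 - 1030) = 24115 - 16553/16 = 369287/16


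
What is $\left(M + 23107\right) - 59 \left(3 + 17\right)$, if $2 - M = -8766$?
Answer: $30695$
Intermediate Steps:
$M = 8768$ ($M = 2 - -8766 = 2 + 8766 = 8768$)
$\left(M + 23107\right) - 59 \left(3 + 17\right) = \left(8768 + 23107\right) - 59 \left(3 + 17\right) = 31875 - 1180 = 30695$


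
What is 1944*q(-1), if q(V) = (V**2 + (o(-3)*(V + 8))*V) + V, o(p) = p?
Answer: 40824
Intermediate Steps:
q(V) = V + V**2 + V*(-24 - 3*V) (q(V) = (V**2 + (-3*(V + 8))*V) + V = (V**2 + (-3*(8 + V))*V) + V = (V**2 + (-24 - 3*V)*V) + V = (V**2 + V*(-24 - 3*V)) + V = V + V**2 + V*(-24 - 3*V))
1944*q(-1) = 1944*(-(-23 - 2*(-1))) = 1944*(-(-23 + 2)) = 1944*(-1*(-21)) = 1944*21 = 40824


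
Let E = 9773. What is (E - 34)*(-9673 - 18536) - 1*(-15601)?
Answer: -274711850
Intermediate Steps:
(E - 34)*(-9673 - 18536) - 1*(-15601) = (9773 - 34)*(-9673 - 18536) - 1*(-15601) = 9739*(-28209) + 15601 = -274727451 + 15601 = -274711850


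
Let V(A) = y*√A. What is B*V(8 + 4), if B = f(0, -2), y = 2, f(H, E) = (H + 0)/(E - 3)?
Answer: 0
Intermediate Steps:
f(H, E) = H/(-3 + E)
B = 0 (B = 0/(-3 - 2) = 0/(-5) = 0*(-⅕) = 0)
V(A) = 2*√A
B*V(8 + 4) = 0*(2*√(8 + 4)) = 0*(2*√12) = 0*(2*(2*√3)) = 0*(4*√3) = 0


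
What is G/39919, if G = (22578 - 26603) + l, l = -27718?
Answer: -31743/39919 ≈ -0.79519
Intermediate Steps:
G = -31743 (G = (22578 - 26603) - 27718 = -4025 - 27718 = -31743)
G/39919 = -31743/39919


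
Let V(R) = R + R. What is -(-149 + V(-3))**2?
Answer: -24025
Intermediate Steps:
V(R) = 2*R
-(-149 + V(-3))**2 = -(-149 + 2*(-3))**2 = -(-149 - 6)**2 = -1*(-155)**2 = -1*24025 = -24025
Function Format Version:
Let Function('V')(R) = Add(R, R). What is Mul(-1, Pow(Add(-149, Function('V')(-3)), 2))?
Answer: -24025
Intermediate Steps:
Function('V')(R) = Mul(2, R)
Mul(-1, Pow(Add(-149, Function('V')(-3)), 2)) = Mul(-1, Pow(Add(-149, Mul(2, -3)), 2)) = Mul(-1, Pow(Add(-149, -6), 2)) = Mul(-1, Pow(-155, 2)) = Mul(-1, 24025) = -24025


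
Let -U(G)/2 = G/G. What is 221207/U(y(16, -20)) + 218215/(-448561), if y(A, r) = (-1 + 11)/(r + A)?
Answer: -99225269557/897122 ≈ -1.1060e+5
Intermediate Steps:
y(A, r) = 10/(A + r)
U(G) = -2 (U(G) = -2*G/G = -2*1 = -2)
221207/U(y(16, -20)) + 218215/(-448561) = 221207/(-2) + 218215/(-448561) = 221207*(-½) + 218215*(-1/448561) = -221207/2 - 218215/448561 = -99225269557/897122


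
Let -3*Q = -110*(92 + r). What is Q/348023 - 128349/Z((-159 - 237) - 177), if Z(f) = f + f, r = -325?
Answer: 44658613367/398834358 ≈ 111.97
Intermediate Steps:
Z(f) = 2*f
Q = -25630/3 (Q = -(-110)*(92 - 325)/3 = -(-110)*(-233)/3 = -1/3*25630 = -25630/3 ≈ -8543.3)
Q/348023 - 128349/Z((-159 - 237) - 177) = -25630/3/348023 - 128349*1/(2*((-159 - 237) - 177)) = -25630/3*1/348023 - 128349*1/(2*(-396 - 177)) = -25630/1044069 - 128349/(2*(-573)) = -25630/1044069 - 128349/(-1146) = -25630/1044069 - 128349*(-1/1146) = -25630/1044069 + 42783/382 = 44658613367/398834358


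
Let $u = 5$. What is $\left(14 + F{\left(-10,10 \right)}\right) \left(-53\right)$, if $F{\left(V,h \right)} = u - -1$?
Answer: $-1060$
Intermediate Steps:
$F{\left(V,h \right)} = 6$ ($F{\left(V,h \right)} = 5 - -1 = 5 + 1 = 6$)
$\left(14 + F{\left(-10,10 \right)}\right) \left(-53\right) = \left(14 + 6\right) \left(-53\right) = 20 \left(-53\right) = -1060$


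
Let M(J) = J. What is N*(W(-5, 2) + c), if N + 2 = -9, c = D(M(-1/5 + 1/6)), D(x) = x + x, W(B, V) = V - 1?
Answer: -154/15 ≈ -10.267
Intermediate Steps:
W(B, V) = -1 + V
D(x) = 2*x
c = -1/15 (c = 2*(-1/5 + 1/6) = 2*(-1/30) = -1/15 ≈ -0.066667)
N = -11 (N = -2 - 9 = -11)
N*(W(-5, 2) + c) = -11*((-1 + 2) - 1/15) = -11*(1 - 1/15) = -11*14/15 = -154/15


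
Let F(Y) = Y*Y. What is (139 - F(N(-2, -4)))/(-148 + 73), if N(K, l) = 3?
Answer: -26/15 ≈ -1.7333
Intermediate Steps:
F(Y) = Y**2
(139 - F(N(-2, -4)))/(-148 + 73) = (139 - 1*3**2)/(-148 + 73) = (139 - 1*9)/(-75) = -(139 - 9)/75 = -1/75*130 = -26/15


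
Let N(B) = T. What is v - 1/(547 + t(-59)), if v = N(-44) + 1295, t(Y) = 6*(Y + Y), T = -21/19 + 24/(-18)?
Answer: 11861893/9177 ≈ 1292.6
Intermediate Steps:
T = -139/57 (T = -21*1/19 + 24*(-1/18) = -21/19 - 4/3 = -139/57 ≈ -2.4386)
N(B) = -139/57
t(Y) = 12*Y (t(Y) = 6*(2*Y) = 12*Y)
v = 73676/57 (v = -139/57 + 1295 = 73676/57 ≈ 1292.6)
v - 1/(547 + t(-59)) = 73676/57 - 1/(547 + 12*(-59)) = 73676/57 - 1/(547 - 708) = 73676/57 - 1/(-161) = 73676/57 - 1*(-1/161) = 73676/57 + 1/161 = 11861893/9177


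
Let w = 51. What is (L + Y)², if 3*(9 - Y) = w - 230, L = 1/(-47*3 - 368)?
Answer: 10993732201/2331729 ≈ 4714.8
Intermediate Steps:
L = -1/509 (L = 1/(-141 - 368) = 1/(-509) = -1/509 ≈ -0.0019646)
Y = 206/3 (Y = 9 - (51 - 230)/3 = 9 - ⅓*(-179) = 9 + 179/3 = 206/3 ≈ 68.667)
(L + Y)² = (-1/509 + 206/3)² = (104851/1527)² = 10993732201/2331729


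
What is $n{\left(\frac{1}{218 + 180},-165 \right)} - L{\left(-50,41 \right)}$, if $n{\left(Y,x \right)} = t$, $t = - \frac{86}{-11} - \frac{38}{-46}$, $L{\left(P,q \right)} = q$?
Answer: $- \frac{8186}{253} \approx -32.356$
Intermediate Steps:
$t = \frac{2187}{253}$ ($t = \left(-86\right) \left(- \frac{1}{11}\right) - - \frac{19}{23} = \frac{86}{11} + \frac{19}{23} = \frac{2187}{253} \approx 8.6443$)
$n{\left(Y,x \right)} = \frac{2187}{253}$
$n{\left(\frac{1}{218 + 180},-165 \right)} - L{\left(-50,41 \right)} = \frac{2187}{253} - 41 = - \frac{8186}{253}$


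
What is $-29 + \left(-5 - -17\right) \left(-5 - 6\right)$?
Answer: $-161$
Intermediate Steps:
$-29 + \left(-5 - -17\right) \left(-5 - 6\right) = -29 + \left(-5 + 17\right) \left(-11\right) = -29 + 12 \left(-11\right) = -29 - 132 = -161$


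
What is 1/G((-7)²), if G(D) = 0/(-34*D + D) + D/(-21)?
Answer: -3/7 ≈ -0.42857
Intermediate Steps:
G(D) = -D/21 (G(D) = 0/((-33*D)) + D*(-1/21) = 0*(-1/(33*D)) - D/21 = 0 - D/21 = -D/21)
1/G((-7)²) = 1/(-1/21*(-7)²) = 1/(-1/21*49) = 1/(-7/3) = -3/7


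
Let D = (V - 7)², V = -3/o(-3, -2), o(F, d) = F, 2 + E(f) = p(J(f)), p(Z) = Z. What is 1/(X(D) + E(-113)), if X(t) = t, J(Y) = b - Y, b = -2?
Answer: 1/145 ≈ 0.0068966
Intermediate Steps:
J(Y) = -2 - Y
E(f) = -4 - f (E(f) = -2 + (-2 - f) = -4 - f)
V = 1 (V = -3/(-3) = -3*(-⅓) = 1)
D = 36 (D = (1 - 7)² = (-6)² = 36)
1/(X(D) + E(-113)) = 1/(36 + (-4 - 1*(-113))) = 1/(36 + (-4 + 113)) = 1/(36 + 109) = 1/145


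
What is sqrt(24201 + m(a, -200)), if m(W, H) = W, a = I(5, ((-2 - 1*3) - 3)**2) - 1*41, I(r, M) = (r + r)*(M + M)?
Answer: 4*sqrt(1590) ≈ 159.50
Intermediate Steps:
I(r, M) = 4*M*r (I(r, M) = (2*r)*(2*M) = 4*M*r)
a = 1239 (a = 4*((-2 - 1*3) - 3)**2*5 - 1*41 = 4*((-2 - 3) - 3)**2*5 - 41 = 4*(-5 - 3)**2*5 - 41 = 4*(-8)**2*5 - 41 = 4*64*5 - 41 = 1280 - 41 = 1239)
sqrt(24201 + m(a, -200)) = sqrt(24201 + 1239) = sqrt(25440) = 4*sqrt(1590)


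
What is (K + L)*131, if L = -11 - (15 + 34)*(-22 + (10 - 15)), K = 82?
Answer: 182614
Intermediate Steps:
L = 1312 (L = -11 - 49*(-22 - 5) = -11 - 49*(-27) = -11 - 1*(-1323) = -11 + 1323 = 1312)
(K + L)*131 = (82 + 1312)*131 = 1394*131 = 182614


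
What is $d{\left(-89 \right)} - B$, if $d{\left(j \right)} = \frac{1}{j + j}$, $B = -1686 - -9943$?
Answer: $- \frac{1469747}{178} \approx -8257.0$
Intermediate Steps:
$B = 8257$ ($B = -1686 + 9943 = 8257$)
$d{\left(j \right)} = \frac{1}{2 j}$
$d{\left(-89 \right)} - B = \frac{1}{2 \left(-89\right)} - 8257 = \frac{1}{2} \left(- \frac{1}{89}\right) - 8257 = - \frac{1}{178} - 8257 = - \frac{1469747}{178}$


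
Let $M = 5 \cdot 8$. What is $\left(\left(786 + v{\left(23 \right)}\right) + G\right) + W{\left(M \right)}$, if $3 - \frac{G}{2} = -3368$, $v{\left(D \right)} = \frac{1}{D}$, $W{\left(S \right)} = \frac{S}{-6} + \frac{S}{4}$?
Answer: $\frac{519665}{69} \approx 7531.4$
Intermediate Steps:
$M = 40$
$W{\left(S \right)} = \frac{S}{12}$ ($W{\left(S \right)} = S \left(- \frac{1}{6}\right) + S \frac{1}{4} = - \frac{S}{6} + \frac{S}{4} = \frac{S}{12}$)
$G = 6742$ ($G = 6 - -6736 = 6 + 6736 = 6742$)
$\left(\left(786 + v{\left(23 \right)}\right) + G\right) + W{\left(M \right)} = \left(\left(786 + \frac{1}{23}\right) + 6742\right) + \frac{1}{12} \cdot 40 = \left(\left(786 + \frac{1}{23}\right) + 6742\right) + \frac{10}{3} = \left(\frac{18079}{23} + 6742\right) + \frac{10}{3} = \frac{173145}{23} + \frac{10}{3} = \frac{519665}{69}$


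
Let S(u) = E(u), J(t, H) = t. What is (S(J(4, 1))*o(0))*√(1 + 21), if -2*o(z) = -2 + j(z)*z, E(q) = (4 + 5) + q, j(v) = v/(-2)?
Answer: 13*√22 ≈ 60.975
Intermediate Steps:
j(v) = -v/2 (j(v) = v*(-½) = -v/2)
E(q) = 9 + q
S(u) = 9 + u
o(z) = 1 + z²/4 (o(z) = -(-2 + (-z/2)*z)/2 = -(-2 - z²/2)/2 = 1 + z²/4)
(S(J(4, 1))*o(0))*√(1 + 21) = ((9 + 4)*(1 + (¼)*0²))*√(1 + 21) = (13*(1 + (¼)*0))*√22 = (13*(1 + 0))*√22 = (13*1)*√22 = 13*√22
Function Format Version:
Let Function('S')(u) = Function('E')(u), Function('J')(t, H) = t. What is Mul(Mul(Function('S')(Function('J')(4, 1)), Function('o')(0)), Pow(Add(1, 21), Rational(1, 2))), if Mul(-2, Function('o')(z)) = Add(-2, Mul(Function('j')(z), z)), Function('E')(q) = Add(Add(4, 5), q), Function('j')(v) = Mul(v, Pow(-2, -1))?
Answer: Mul(13, Pow(22, Rational(1, 2))) ≈ 60.975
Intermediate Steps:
Function('j')(v) = Mul(Rational(-1, 2), v) (Function('j')(v) = Mul(v, Rational(-1, 2)) = Mul(Rational(-1, 2), v))
Function('E')(q) = Add(9, q)
Function('S')(u) = Add(9, u)
Function('o')(z) = Add(1, Mul(Rational(1, 4), Pow(z, 2))) (Function('o')(z) = Mul(Rational(-1, 2), Add(-2, Mul(Mul(Rational(-1, 2), z), z))) = Mul(Rational(-1, 2), Add(-2, Mul(Rational(-1, 2), Pow(z, 2)))) = Add(1, Mul(Rational(1, 4), Pow(z, 2))))
Mul(Mul(Function('S')(Function('J')(4, 1)), Function('o')(0)), Pow(Add(1, 21), Rational(1, 2))) = Mul(Mul(Add(9, 4), Add(1, Mul(Rational(1, 4), Pow(0, 2)))), Pow(Add(1, 21), Rational(1, 2))) = Mul(Mul(13, Add(1, Mul(Rational(1, 4), 0))), Pow(22, Rational(1, 2))) = Mul(Mul(13, Add(1, 0)), Pow(22, Rational(1, 2))) = Mul(Mul(13, 1), Pow(22, Rational(1, 2))) = Mul(13, Pow(22, Rational(1, 2)))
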